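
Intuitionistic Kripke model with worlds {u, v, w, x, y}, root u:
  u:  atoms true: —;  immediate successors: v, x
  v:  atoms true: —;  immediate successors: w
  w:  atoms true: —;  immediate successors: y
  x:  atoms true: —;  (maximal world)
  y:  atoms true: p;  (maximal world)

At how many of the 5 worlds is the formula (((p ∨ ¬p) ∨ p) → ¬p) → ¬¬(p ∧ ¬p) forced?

u: does not force it — u ⊮ (((p ∨ ¬p) ∨ p) → ¬p) → ¬¬(p ∧ ¬p): at the accessible world x, x ⊩ ((p ∨ ¬p) ∨ p) → ¬p but x ⊮ ¬¬(p ∧ ¬p).
v: forces it.
w: forces it.
x: does not force it.
y: forces it.
Worlds forcing the formula: {v, w, y}.

3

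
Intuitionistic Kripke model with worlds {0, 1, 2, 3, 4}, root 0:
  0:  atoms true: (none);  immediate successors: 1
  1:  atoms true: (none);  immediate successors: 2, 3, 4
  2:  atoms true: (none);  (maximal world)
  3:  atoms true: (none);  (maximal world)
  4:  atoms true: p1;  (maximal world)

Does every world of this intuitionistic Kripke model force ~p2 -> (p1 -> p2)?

Not every world: 0 ||-/- ~p2 -> (p1 -> p2).
0 ||-/- ~p2 -> (p1 -> p2): already at 0 itself, 0 ||- ~p2 but 0 ||-/- p1 -> p2.
0 ||-/- p1 -> p2: at the accessible world 4, 4 ||- p1 but 4 ||-/- p2.
4 lacks atom p2, so 4 ||-/- p2.

No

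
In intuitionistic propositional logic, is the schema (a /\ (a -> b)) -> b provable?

This is modus ponens in implicational form, which is intuitionistically derivable.
If a world forces a and a -> b, then applying the implication at that world (which is accessible from itself) gives b.

Yes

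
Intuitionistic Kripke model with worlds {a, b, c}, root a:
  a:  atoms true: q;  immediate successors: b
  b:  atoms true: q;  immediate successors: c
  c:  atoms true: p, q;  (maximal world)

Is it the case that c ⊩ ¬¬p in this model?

Yes

c ⊩ ¬¬p: no world accessible from c forces ¬p.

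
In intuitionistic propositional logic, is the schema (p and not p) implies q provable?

This is an instance of ex falso quodlibet, which is intuitionistically derivable.
No world can force both p and not p, so the antecedent p and not p is never forced and the implication holds vacuously at every world.

Yes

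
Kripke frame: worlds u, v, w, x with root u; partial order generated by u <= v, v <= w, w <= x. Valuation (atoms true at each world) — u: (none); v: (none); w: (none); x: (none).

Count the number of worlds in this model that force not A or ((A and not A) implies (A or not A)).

u: forces it.
v: forces it.
w: forces it.
x: forces it.
Worlds forcing the formula: {u, v, w, x}.

4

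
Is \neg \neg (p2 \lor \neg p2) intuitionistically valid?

This is the double negation of excluded middle, which is intuitionistically derivable.
Assuming \neg (p2 \lor \neg p2): from p2 we'd get p2 \lor \neg p2, so \neg p2; but then p2 \lor \neg p2 again — contradiction. Hence \neg \neg (p2 \lor \neg p2).

Yes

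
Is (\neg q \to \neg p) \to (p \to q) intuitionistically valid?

No

This is the converse of contraposition, which is not intuitionistically valid.
A Kripke countermodel: worlds w0, w1; order generated by w0 \le w1; atoms true at each world — w0:{p}; w1:{p,q}.
w0 \nVdash (\neg q \to \neg p) \to (p \to q): already at w0 itself, w0 \Vdash \neg q \to \neg p but w0 \nVdash p \to q.
w0 \nVdash p \to q: already at w0 itself, w0 \Vdash p but w0 \nVdash q.
w0 lacks atom q, so w0 \nVdash q.
So the root w0 does not force the formula.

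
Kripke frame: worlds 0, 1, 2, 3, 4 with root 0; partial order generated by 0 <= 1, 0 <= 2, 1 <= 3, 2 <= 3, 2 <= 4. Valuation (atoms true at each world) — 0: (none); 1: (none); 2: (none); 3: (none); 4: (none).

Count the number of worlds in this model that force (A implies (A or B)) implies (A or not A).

5

0: forces it.
1: forces it.
2: forces it.
3: forces it.
4: forces it.
Worlds forcing the formula: {0, 1, 2, 3, 4}.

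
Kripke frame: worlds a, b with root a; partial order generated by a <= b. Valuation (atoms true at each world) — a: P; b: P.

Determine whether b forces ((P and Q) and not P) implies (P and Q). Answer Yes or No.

b forces ((P and Q) and not P) implies (P and Q) vacuously: no world accessible from b forces the antecedent (P and Q) and not P.

Yes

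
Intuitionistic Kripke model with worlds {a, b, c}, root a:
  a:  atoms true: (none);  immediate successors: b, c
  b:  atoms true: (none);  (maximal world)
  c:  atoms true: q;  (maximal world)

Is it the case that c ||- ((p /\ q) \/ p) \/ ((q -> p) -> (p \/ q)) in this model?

Yes

c ||- ((p /\ q) \/ p) \/ ((q -> p) -> (p \/ q)) via the disjunct (q -> p) -> (p \/ q).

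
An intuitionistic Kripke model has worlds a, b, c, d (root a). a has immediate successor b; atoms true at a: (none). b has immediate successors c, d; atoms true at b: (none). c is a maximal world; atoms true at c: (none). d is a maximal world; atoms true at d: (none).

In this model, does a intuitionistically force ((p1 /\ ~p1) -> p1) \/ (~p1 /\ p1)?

Yes

a ||- ((p1 /\ ~p1) -> p1) \/ (~p1 /\ p1) via the disjunct (p1 /\ ~p1) -> p1.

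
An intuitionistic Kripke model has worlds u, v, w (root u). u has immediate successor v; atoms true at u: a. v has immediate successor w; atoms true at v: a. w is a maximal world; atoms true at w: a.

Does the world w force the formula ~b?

w ||- ~b: no world accessible from w forces b.

Yes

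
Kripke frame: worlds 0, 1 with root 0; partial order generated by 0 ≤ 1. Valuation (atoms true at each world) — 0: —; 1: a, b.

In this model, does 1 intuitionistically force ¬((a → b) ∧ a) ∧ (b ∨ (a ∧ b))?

1 ⊮ ¬((a → b) ∧ a) ∧ (b ∨ (a ∧ b)) since 1 fails ¬((a → b) ∧ a).

No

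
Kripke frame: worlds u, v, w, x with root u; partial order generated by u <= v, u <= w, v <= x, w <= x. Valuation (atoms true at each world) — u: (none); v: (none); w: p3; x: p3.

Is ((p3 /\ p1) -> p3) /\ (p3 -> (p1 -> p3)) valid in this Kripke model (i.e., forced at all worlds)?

Yes

u ||- ((p3 /\ p1) -> p3) /\ (p3 -> (p1 -> p3)) since u forces both conjuncts.
Since the root u forces ((p3 /\ p1) -> p3) /\ (p3 -> (p1 -> p3)) and forcing is persistent (monotone upward), every world forces it.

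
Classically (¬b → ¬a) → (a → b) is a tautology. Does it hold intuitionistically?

This is the converse of contraposition, which is not intuitionistically valid.
A Kripke countermodel: worlds s0, s1; order generated by s0 ≤ s1; atoms true at each world — s0:{a}; s1:{a,b}.
s0 ⊮ (¬b → ¬a) → (a → b): already at s0 itself, s0 ⊩ ¬b → ¬a but s0 ⊮ a → b.
s0 ⊮ a → b: already at s0 itself, s0 ⊩ a but s0 ⊮ b.
s0 lacks atom b, so s0 ⊮ b.
So the root s0 does not force the formula.

No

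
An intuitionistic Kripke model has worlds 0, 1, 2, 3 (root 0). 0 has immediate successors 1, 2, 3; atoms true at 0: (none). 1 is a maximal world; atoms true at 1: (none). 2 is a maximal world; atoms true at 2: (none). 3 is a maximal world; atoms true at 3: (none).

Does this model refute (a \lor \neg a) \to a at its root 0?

0 \nVdash (a \lor \neg a) \to a: already at 0 itself, 0 \Vdash a \lor \neg a but 0 \nVdash a.
0 lacks atom a, so 0 \nVdash a.
So the root 0 does not force (a \lor \neg a) \to a; the model is a countermodel.

Yes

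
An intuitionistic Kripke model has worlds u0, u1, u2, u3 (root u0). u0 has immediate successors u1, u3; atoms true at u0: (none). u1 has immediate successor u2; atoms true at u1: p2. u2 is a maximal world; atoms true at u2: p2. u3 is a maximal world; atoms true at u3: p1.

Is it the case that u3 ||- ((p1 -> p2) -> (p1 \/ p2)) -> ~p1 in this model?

No

u3 ||-/- ((p1 -> p2) -> (p1 \/ p2)) -> ~p1: already at u3 itself, u3 ||- (p1 -> p2) -> (p1 \/ p2) but u3 ||-/- ~p1.
u3 ||-/- ~p1 since u3 is accessible from u3 and u3 ||- p1.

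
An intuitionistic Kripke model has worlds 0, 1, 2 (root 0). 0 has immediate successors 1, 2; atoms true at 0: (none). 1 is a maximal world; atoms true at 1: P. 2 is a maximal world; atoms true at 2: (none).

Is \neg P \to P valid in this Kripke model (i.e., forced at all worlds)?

Not every world: 0 \nVdash \neg P \to P.
0 \nVdash \neg P \to P: at the accessible world 2, 2 \Vdash \neg P but 2 \nVdash P.
2 lacks atom P, so 2 \nVdash P.

No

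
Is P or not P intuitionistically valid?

This is the law of excluded middle, which is not intuitionistically valid.
A Kripke countermodel: worlds u, v; order generated by u <= v; atoms true at each world — u:{}; v:{P}.
u does not force P or not P: neither disjunct is forced at u.
u lacks atom P, so u does not force P.
So the root u does not force the formula.

No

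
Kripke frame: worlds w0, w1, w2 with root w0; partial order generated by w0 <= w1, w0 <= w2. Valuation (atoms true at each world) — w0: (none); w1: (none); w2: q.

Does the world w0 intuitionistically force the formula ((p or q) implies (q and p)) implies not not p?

No

w0 does not force ((p or q) implies (q and p)) implies not not p: at the accessible world w1, w1 forces (p or q) implies (q and p) but w1 does not force not not p.
w1 does not force not not p since w1 is accessible from w1 and w1 forces not p.
w1 forces not p: no world accessible from w1 forces p.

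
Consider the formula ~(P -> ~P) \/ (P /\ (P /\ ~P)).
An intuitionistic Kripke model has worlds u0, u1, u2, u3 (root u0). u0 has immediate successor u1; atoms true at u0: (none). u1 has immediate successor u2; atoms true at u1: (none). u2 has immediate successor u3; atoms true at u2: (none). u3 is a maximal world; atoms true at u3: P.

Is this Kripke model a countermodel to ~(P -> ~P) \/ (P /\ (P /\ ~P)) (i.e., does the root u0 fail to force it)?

No

u0 ||- ~(P -> ~P) \/ (P /\ (P /\ ~P)) via the disjunct ~(P -> ~P).
So the root u0 forces ~(P -> ~P) \/ (P /\ (P /\ ~P)); the model is not a countermodel.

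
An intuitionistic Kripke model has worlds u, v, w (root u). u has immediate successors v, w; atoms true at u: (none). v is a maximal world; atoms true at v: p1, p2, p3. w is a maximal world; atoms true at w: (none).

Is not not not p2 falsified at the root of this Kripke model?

u does not force not not not p2 since v is accessible from u and v forces not not p2.
v forces not not p2: no world accessible from v forces not p2.
So the root u does not force not not not p2; the model is a countermodel.

Yes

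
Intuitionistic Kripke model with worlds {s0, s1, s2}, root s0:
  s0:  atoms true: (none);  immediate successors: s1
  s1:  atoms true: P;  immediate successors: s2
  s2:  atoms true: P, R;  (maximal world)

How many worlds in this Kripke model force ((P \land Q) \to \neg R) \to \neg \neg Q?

0

s0: does not force it — s0 \nVdash ((P \land Q) \to \neg R) \to \neg \neg Q: already at s0 itself, s0 \Vdash (P \land Q) \to \neg R but s0 \nVdash \neg \neg Q.
s1: does not force it — s1 \nVdash ((P \land Q) \to \neg R) \to \neg \neg Q: already at s1 itself, s1 \Vdash (P \land Q) \to \neg R but s1 \nVdash \neg \neg Q.
s2: does not force it — s2 \nVdash ((P \land Q) \to \neg R) \to \neg \neg Q: already at s2 itself, s2 \Vdash (P \land Q) \to \neg R but s2 \nVdash \neg \neg Q.
Worlds forcing the formula: { }.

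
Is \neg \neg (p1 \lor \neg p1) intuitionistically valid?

Yes

This is the double negation of excluded middle, which is intuitionistically derivable.
Assuming \neg (p1 \lor \neg p1): from p1 we'd get p1 \lor \neg p1, so \neg p1; but then p1 \lor \neg p1 again — contradiction. Hence \neg \neg (p1 \lor \neg p1).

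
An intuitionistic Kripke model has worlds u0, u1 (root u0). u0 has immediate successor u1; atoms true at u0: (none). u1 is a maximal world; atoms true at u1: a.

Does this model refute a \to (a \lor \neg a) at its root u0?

No

u0 \Vdash a \to (a \lor \neg a): every world accessible from u0 that forces a (namely u1) also forces a \lor \neg a.
So the root u0 forces a \to (a \lor \neg a); the model is not a countermodel.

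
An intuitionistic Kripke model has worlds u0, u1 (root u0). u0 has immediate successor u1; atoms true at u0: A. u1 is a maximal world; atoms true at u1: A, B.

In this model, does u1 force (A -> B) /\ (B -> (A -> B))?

u1 ||- (A -> B) /\ (B -> (A -> B)) since u1 forces both conjuncts.

Yes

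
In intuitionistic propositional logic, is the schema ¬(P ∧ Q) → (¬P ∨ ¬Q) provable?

This is the constructively invalid direction of De Morgan's law for conjunction, which is not intuitionistically valid.
A Kripke countermodel: worlds a, b, c; order generated by a ≤ b, a ≤ c; atoms true at each world — a:{}; b:{P}; c:{Q}.
a ⊮ ¬(P ∧ Q) → (¬P ∨ ¬Q): already at a itself, a ⊩ ¬(P ∧ Q) but a ⊮ ¬P ∨ ¬Q.
a ⊮ ¬P ∨ ¬Q: neither disjunct is forced at a.
a ⊮ ¬P since b is accessible from a and b ⊩ P.
So the root a does not force the formula.

No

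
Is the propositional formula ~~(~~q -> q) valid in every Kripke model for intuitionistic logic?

This is the double negation of double-negation elimination, which is intuitionistically derivable.
By Glivenko's theorem the double negation of any classical propositional tautology is intuitionistically provable; ~~q -> q is classically a tautology.

Yes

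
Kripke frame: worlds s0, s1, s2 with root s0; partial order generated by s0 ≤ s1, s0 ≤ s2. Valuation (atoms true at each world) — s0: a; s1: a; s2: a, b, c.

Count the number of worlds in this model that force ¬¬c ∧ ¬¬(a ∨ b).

s0: does not force it — s0 ⊮ ¬¬c ∧ ¬¬(a ∨ b) since s0 fails ¬¬c.
s1: does not force it — s1 ⊮ ¬¬c ∧ ¬¬(a ∨ b) since s1 fails ¬¬c.
s2: forces it.
Worlds forcing the formula: {s2}.

1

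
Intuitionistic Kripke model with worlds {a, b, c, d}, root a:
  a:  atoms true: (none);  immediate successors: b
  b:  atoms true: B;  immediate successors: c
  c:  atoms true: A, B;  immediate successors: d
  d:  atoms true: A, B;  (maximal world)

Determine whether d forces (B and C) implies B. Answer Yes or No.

d forces (B and C) implies B vacuously: no world accessible from d forces the antecedent B and C.

Yes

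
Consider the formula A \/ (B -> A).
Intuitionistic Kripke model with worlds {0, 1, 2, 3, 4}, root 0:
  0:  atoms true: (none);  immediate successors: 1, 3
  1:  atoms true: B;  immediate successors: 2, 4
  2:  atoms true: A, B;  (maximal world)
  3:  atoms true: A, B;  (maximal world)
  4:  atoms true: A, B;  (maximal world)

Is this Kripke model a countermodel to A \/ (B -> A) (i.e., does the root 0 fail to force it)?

Yes

0 ||-/- A \/ (B -> A): neither disjunct is forced at 0.
0 lacks atom A, so 0 ||-/- A.
So the root 0 does not force A \/ (B -> A); the model is a countermodel.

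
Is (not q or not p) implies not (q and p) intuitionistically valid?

This is a constructively valid De Morgan direction (disjunction of negations to negated conjunction), which is intuitionistically derivable.
If not q holds at a world then no accessible world forces q, hence none forces q and p; likewise for not p.

Yes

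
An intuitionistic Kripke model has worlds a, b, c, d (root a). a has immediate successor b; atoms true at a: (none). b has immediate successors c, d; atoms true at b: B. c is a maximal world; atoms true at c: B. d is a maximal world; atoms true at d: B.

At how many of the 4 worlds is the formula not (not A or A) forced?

a: does not force it — a does not force not (not A or A) since a is accessible from a and a forces not A or A.
b: does not force it — b does not force not (not A or A) since b is accessible from b and b forces not A or A.
c: does not force it — c does not force not (not A or A) since c is accessible from c and c forces not A or A.
d: does not force it.
Worlds forcing the formula: { }.

0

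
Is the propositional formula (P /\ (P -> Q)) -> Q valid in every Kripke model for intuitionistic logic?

This is modus ponens in implicational form, which is intuitionistically derivable.
If a world forces P and P -> Q, then applying the implication at that world (which is accessible from itself) gives Q.

Yes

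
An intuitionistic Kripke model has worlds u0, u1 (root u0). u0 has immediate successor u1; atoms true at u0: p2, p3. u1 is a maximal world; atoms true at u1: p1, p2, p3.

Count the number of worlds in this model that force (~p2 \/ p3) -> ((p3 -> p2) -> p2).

2

u0: forces it.
u1: forces it.
Worlds forcing the formula: {u0, u1}.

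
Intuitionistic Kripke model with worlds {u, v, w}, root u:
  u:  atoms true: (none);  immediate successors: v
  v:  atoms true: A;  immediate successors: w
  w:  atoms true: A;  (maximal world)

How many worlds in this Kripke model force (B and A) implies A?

u: forces it.
v: forces it.
w: forces it.
Worlds forcing the formula: {u, v, w}.

3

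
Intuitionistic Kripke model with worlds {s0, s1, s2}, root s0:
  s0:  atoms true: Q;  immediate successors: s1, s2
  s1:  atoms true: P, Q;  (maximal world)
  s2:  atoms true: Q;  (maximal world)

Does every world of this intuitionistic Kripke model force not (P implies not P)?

Not every world: s0 does not force not (P implies not P).
s0 does not force not (P implies not P) since s2 is accessible from s0 and s2 forces P implies not P.
s2 forces P implies not P vacuously: no world accessible from s2 forces the antecedent P.

No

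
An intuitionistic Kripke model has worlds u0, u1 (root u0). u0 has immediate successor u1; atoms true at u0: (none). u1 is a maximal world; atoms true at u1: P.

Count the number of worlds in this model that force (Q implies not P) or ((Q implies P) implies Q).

u0: forces it.
u1: forces it.
Worlds forcing the formula: {u0, u1}.

2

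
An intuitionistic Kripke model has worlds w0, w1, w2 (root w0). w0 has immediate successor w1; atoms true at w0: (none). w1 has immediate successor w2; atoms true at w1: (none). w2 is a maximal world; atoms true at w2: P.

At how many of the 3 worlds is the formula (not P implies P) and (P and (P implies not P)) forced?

w0: does not force it — w0 does not force (not P implies P) and (P and (P implies not P)) since w0 fails P and (P implies not P).
w1: does not force it.
w2: does not force it.
Worlds forcing the formula: { }.

0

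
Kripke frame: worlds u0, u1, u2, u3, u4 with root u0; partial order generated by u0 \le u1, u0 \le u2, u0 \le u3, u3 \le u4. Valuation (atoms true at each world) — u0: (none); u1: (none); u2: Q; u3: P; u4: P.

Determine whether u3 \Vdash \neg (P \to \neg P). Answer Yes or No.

u3 \Vdash \neg (P \to \neg P): no world accessible from u3 forces P \to \neg P.

Yes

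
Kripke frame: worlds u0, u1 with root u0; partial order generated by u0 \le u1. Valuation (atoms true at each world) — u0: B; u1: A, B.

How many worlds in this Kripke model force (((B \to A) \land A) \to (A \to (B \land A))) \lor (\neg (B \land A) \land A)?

u0: forces it.
u1: forces it.
Worlds forcing the formula: {u0, u1}.

2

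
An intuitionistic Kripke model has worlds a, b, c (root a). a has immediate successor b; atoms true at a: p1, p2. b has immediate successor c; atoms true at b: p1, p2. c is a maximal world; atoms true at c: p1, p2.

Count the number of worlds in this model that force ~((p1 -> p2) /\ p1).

a: does not force it — a ||-/- ~((p1 -> p2) /\ p1) since a is accessible from a and a ||- (p1 -> p2) /\ p1.
b: does not force it.
c: does not force it.
Worlds forcing the formula: { }.

0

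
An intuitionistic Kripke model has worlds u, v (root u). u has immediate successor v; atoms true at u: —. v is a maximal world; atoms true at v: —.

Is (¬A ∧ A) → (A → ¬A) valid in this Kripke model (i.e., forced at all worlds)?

u ⊩ (¬A ∧ A) → (A → ¬A) vacuously: no world accessible from u forces the antecedent ¬A ∧ A.
Since the root u forces (¬A ∧ A) → (A → ¬A) and forcing is persistent (monotone upward), every world forces it.

Yes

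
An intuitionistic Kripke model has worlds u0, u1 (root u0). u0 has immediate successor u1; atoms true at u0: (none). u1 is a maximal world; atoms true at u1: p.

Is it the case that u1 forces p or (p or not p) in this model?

Yes

u1 forces p or (p or not p) via the disjunct p.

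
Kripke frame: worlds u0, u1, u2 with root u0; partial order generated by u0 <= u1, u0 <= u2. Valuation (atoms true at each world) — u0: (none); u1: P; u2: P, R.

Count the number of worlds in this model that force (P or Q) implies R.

u0: does not force it — u0 does not force (P or Q) implies R: at the accessible world u1, u1 forces P or Q but u1 does not force R.
u1: does not force it — u1 does not force (P or Q) implies R: already at u1 itself, u1 forces P or Q but u1 does not force R.
u2: forces it.
Worlds forcing the formula: {u2}.

1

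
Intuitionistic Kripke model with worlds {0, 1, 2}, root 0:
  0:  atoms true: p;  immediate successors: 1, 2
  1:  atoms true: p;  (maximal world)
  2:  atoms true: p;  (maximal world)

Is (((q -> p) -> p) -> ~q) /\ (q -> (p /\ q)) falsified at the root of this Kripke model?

0 ||- (((q -> p) -> p) -> ~q) /\ (q -> (p /\ q)) since 0 forces both conjuncts.
So the root 0 forces (((q -> p) -> p) -> ~q) /\ (q -> (p /\ q)); the model is not a countermodel.

No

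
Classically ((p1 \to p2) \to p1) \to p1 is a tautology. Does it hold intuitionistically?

No

This is Peirce's law, which is not intuitionistically valid.
A Kripke countermodel: worlds w0, w1; order generated by w0 \le w1; atoms true at each world — w0:{}; w1:{p1}.
w0 \nVdash ((p1 \to p2) \to p1) \to p1: already at w0 itself, w0 \Vdash (p1 \to p2) \to p1 but w0 \nVdash p1.
w0 lacks atom p1, so w0 \nVdash p1.
So the root w0 does not force the formula.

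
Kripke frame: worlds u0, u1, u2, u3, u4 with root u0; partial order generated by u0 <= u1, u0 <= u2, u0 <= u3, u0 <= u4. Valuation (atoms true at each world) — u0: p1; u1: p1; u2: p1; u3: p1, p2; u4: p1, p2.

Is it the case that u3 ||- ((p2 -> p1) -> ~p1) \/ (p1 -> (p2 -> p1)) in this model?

u3 ||- ((p2 -> p1) -> ~p1) \/ (p1 -> (p2 -> p1)) via the disjunct p1 -> (p2 -> p1).

Yes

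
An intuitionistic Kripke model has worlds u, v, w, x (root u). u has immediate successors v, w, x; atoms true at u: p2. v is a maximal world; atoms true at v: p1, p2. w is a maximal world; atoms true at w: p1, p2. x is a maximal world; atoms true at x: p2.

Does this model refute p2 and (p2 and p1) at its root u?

Yes

u does not force p2 and (p2 and p1) since u fails p2 and p1.
So the root u does not force p2 and (p2 and p1); the model is a countermodel.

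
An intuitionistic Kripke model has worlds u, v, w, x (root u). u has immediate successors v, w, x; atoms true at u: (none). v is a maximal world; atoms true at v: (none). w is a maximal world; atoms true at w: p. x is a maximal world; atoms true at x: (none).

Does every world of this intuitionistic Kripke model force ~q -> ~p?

Not every world: u ||-/- ~q -> ~p.
u ||-/- ~q -> ~p: already at u itself, u ||- ~q but u ||-/- ~p.
u ||-/- ~p since w is accessible from u and w ||- p.

No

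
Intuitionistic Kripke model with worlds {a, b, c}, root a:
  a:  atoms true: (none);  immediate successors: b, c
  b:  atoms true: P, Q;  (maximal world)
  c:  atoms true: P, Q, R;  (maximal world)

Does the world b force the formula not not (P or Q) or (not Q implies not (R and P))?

b forces not not (P or Q) or (not Q implies not (R and P)) via the disjunct not not (P or Q).

Yes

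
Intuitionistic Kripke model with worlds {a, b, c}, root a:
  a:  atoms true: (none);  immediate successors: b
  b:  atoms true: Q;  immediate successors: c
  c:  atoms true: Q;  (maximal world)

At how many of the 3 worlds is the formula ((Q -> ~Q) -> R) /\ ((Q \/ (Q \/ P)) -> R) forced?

a: does not force it — a ||-/- ((Q -> ~Q) -> R) /\ ((Q \/ (Q \/ P)) -> R) since a fails (Q \/ (Q \/ P)) -> R.
b: does not force it — b ||-/- ((Q -> ~Q) -> R) /\ ((Q \/ (Q \/ P)) -> R) since b fails (Q \/ (Q \/ P)) -> R.
c: does not force it.
Worlds forcing the formula: { }.

0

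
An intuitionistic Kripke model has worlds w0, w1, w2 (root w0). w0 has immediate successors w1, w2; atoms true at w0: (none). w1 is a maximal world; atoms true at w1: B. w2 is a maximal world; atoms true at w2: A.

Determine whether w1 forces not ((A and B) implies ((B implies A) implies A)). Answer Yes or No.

w1 does not force not ((A and B) implies ((B implies A) implies A)) since w1 is accessible from w1 and w1 forces (A and B) implies ((B implies A) implies A).
w1 forces (A and B) implies ((B implies A) implies A) vacuously: no world accessible from w1 forces the antecedent A and B.

No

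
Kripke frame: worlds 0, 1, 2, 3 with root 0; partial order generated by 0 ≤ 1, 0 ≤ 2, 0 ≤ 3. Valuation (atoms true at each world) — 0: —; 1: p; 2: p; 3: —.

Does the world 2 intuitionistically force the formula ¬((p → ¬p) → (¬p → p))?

2 ⊮ ¬((p → ¬p) → (¬p → p)) since 2 is accessible from 2 and 2 ⊩ (p → ¬p) → (¬p → p).
2 ⊩ (p → ¬p) → (¬p → p) vacuously: no world accessible from 2 forces the antecedent p → ¬p.

No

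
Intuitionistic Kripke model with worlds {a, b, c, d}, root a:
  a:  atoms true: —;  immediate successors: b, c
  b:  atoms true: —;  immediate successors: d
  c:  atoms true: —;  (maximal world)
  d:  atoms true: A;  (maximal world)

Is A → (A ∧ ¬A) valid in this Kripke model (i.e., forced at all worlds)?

No

Not every world: a ⊮ A → (A ∧ ¬A).
a ⊮ A → (A ∧ ¬A): at the accessible world d, d ⊩ A but d ⊮ A ∧ ¬A.
d ⊮ A ∧ ¬A since d fails ¬A.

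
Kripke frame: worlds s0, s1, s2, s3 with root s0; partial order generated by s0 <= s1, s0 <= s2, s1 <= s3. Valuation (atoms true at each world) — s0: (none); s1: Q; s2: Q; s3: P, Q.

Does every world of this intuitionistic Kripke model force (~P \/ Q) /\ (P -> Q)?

No

Not every world: s0 ||-/- (~P \/ Q) /\ (P -> Q).
s0 ||-/- (~P \/ Q) /\ (P -> Q) since s0 fails ~P \/ Q.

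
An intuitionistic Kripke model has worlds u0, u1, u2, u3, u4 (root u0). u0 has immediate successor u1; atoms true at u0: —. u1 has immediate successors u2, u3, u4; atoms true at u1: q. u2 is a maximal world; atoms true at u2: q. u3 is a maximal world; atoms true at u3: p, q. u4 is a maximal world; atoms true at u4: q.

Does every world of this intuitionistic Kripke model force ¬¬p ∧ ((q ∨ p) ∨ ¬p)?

No

Not every world: u0 ⊮ ¬¬p ∧ ((q ∨ p) ∨ ¬p).
u0 ⊮ ¬¬p ∧ ((q ∨ p) ∨ ¬p) since u0 fails ¬¬p.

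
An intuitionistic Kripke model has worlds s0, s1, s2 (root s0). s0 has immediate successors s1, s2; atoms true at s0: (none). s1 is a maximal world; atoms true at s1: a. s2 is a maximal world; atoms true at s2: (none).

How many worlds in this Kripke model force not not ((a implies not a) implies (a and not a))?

s0: does not force it — s0 does not force not not ((a implies not a) implies (a and not a)) since s2 is accessible from s0 and s2 forces not ((a implies not a) implies (a and not a)).
s1: forces it.
s2: does not force it.
Worlds forcing the formula: {s1}.

1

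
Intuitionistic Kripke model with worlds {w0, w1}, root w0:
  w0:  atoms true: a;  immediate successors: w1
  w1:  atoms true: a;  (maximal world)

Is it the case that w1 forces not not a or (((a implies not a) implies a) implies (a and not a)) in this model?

Yes

w1 forces not not a or (((a implies not a) implies a) implies (a and not a)) via the disjunct not not a.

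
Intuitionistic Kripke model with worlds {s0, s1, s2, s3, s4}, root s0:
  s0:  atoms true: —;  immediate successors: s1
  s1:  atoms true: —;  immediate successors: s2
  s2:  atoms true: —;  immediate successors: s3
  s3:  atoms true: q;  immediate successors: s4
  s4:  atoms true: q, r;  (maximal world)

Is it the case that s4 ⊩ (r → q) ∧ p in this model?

No

s4 ⊮ (r → q) ∧ p since s4 fails p.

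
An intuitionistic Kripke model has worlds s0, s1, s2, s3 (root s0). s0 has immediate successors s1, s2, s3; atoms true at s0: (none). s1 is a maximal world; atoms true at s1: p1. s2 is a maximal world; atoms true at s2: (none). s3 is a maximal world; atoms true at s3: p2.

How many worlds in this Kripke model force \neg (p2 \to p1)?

1

s0: does not force it — s0 \nVdash \neg (p2 \to p1) since s1 is accessible from s0 and s1 \Vdash p2 \to p1.
s1: does not force it — s1 \nVdash \neg (p2 \to p1) since s1 is accessible from s1 and s1 \Vdash p2 \to p1.
s2: does not force it.
s3: forces it.
Worlds forcing the formula: {s3}.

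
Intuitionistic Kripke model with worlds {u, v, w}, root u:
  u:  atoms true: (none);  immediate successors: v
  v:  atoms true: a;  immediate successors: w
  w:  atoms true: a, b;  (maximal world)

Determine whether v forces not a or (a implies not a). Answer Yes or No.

No

v does not force not a or (a implies not a): neither disjunct is forced at v.
v does not force not a since v is accessible from v and v forces a.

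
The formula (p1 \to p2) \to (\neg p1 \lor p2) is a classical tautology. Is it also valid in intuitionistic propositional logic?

No

This is the material-implication-as-disjunction principle, which is not intuitionistically valid.
A Kripke countermodel: worlds w0, w1; order generated by w0 \le w1; atoms true at each world — w0:{}; w1:{p1,p2}.
w0 \nVdash (p1 \to p2) \to (\neg p1 \lor p2): already at w0 itself, w0 \Vdash p1 \to p2 but w0 \nVdash \neg p1 \lor p2.
w0 \nVdash \neg p1 \lor p2: neither disjunct is forced at w0.
w0 \nVdash \neg p1 since w1 is accessible from w0 and w1 \Vdash p1.
So the root w0 does not force the formula.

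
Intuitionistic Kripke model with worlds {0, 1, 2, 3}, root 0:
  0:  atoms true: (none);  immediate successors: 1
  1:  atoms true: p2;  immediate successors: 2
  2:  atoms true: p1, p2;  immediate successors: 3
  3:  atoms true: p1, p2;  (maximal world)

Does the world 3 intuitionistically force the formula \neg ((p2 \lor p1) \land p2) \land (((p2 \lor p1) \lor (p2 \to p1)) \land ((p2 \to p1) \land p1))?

3 \nVdash \neg ((p2 \lor p1) \land p2) \land (((p2 \lor p1) \lor (p2 \to p1)) \land ((p2 \to p1) \land p1)) since 3 fails \neg ((p2 \lor p1) \land p2).

No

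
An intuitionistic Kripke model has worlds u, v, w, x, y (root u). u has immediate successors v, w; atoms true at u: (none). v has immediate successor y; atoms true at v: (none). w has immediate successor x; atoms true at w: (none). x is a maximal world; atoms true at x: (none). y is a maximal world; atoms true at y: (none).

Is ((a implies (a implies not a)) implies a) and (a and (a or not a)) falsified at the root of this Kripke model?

Yes

u does not force ((a implies (a implies not a)) implies a) and (a and (a or not a)) since u fails (a implies (a implies not a)) implies a.
So the root u does not force ((a implies (a implies not a)) implies a) and (a and (a or not a)); the model is a countermodel.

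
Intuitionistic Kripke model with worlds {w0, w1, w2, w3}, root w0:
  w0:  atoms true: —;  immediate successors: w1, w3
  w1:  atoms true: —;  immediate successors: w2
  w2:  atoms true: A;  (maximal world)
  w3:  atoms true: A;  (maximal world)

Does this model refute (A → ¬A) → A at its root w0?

w0 ⊩ (A → ¬A) → A vacuously: no world accessible from w0 forces the antecedent A → ¬A.
So the root w0 forces (A → ¬A) → A; the model is not a countermodel.

No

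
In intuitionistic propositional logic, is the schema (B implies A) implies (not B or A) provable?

This is the material-implication-as-disjunction principle, which is not intuitionistically valid.
A Kripke countermodel: worlds 0, 1; order generated by 0 <= 1; atoms true at each world — 0:{}; 1:{A,B}.
0 does not force (B implies A) implies (not B or A): already at 0 itself, 0 forces B implies A but 0 does not force not B or A.
0 does not force not B or A: neither disjunct is forced at 0.
0 does not force not B since 1 is accessible from 0 and 1 forces B.
So the root 0 does not force the formula.

No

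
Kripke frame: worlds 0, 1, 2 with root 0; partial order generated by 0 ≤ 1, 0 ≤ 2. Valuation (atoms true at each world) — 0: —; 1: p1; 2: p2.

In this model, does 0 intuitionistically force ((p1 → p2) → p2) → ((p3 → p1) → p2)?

No

0 ⊮ ((p1 → p2) → p2) → ((p3 → p1) → p2): already at 0 itself, 0 ⊩ (p1 → p2) → p2 but 0 ⊮ (p3 → p1) → p2.
0 ⊮ (p3 → p1) → p2: already at 0 itself, 0 ⊩ p3 → p1 but 0 ⊮ p2.
0 lacks atom p2, so 0 ⊮ p2.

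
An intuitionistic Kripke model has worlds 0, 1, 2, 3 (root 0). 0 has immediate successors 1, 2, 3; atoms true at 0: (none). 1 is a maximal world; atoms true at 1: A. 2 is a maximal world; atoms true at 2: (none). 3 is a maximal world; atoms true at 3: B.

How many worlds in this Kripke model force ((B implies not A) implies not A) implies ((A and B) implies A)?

4

0: forces it.
1: forces it.
2: forces it.
3: forces it.
Worlds forcing the formula: {0, 1, 2, 3}.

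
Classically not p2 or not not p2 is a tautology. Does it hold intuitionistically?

This is the weak law of excluded middle, which is not intuitionistically valid.
A Kripke countermodel: worlds w0, w1, w2; order generated by w0 <= w1, w0 <= w2; atoms true at each world — w0:{}; w1:{p2}; w2:{}.
w0 does not force not p2 or not not p2: neither disjunct is forced at w0.
w0 does not force not p2 since w1 is accessible from w0 and w1 forces p2.
So the root w0 does not force the formula.

No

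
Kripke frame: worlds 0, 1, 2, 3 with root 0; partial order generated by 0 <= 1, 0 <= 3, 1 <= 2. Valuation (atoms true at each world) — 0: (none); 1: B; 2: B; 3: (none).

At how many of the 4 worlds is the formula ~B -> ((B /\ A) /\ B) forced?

0: does not force it — 0 ||-/- ~B -> ((B /\ A) /\ B): at the accessible world 3, 3 ||- ~B but 3 ||-/- (B /\ A) /\ B.
1: forces it.
2: forces it.
3: does not force it — 3 ||-/- ~B -> ((B /\ A) /\ B): already at 3 itself, 3 ||- ~B but 3 ||-/- (B /\ A) /\ B.
Worlds forcing the formula: {1, 2}.

2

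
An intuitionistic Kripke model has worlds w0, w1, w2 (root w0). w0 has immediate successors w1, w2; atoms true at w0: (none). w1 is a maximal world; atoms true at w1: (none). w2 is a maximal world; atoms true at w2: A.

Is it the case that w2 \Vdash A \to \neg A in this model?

w2 \nVdash A \to \neg A: already at w2 itself, w2 \Vdash A but w2 \nVdash \neg A.
w2 \nVdash \neg A since w2 is accessible from w2 and w2 \Vdash A.

No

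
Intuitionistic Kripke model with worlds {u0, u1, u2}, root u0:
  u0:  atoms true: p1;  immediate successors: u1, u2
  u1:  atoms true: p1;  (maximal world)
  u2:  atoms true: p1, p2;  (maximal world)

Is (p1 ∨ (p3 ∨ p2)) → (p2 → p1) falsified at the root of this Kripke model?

No

u0 ⊩ (p1 ∨ (p3 ∨ p2)) → (p2 → p1): every world accessible from u0 that forces p1 ∨ (p3 ∨ p2) (namely u0, u1, u2) also forces p2 → p1.
So the root u0 forces (p1 ∨ (p3 ∨ p2)) → (p2 → p1); the model is not a countermodel.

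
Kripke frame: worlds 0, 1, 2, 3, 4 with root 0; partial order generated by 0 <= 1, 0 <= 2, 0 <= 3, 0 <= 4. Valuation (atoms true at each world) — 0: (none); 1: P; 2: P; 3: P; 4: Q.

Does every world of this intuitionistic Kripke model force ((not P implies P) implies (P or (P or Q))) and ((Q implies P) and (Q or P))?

Not every world: 0 does not force ((not P implies P) implies (P or (P or Q))) and ((Q implies P) and (Q or P)).
0 does not force ((not P implies P) implies (P or (P or Q))) and ((Q implies P) and (Q or P)) since 0 fails (Q implies P) and (Q or P).

No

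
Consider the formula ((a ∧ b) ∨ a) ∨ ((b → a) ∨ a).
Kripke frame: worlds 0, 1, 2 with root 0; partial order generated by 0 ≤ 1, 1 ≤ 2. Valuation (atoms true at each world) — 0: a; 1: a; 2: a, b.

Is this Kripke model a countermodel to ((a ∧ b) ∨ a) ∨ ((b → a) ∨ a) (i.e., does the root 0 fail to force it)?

0 ⊩ ((a ∧ b) ∨ a) ∨ ((b → a) ∨ a) via the disjunct (a ∧ b) ∨ a.
So the root 0 forces ((a ∧ b) ∨ a) ∨ ((b → a) ∨ a); the model is not a countermodel.

No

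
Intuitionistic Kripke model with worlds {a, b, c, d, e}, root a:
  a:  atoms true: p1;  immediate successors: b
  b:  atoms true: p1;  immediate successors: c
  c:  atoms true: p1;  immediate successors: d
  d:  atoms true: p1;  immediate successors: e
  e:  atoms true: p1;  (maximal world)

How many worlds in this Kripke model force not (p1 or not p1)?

a: does not force it — a does not force not (p1 or not p1) since a is accessible from a and a forces p1 or not p1.
b: does not force it.
c: does not force it.
d: does not force it.
e: does not force it.
Worlds forcing the formula: { }.

0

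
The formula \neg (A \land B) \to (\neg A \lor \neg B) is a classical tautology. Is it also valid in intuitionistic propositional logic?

This is the constructively invalid direction of De Morgan's law for conjunction, which is not intuitionistically valid.
A Kripke countermodel: worlds 0, 1, 2; order generated by 0 \le 1, 0 \le 2; atoms true at each world — 0:{}; 1:{A}; 2:{B}.
0 \nVdash \neg (A \land B) \to (\neg A \lor \neg B): already at 0 itself, 0 \Vdash \neg (A \land B) but 0 \nVdash \neg A \lor \neg B.
0 \nVdash \neg A \lor \neg B: neither disjunct is forced at 0.
0 \nVdash \neg A since 1 is accessible from 0 and 1 \Vdash A.
So the root 0 does not force the formula.

No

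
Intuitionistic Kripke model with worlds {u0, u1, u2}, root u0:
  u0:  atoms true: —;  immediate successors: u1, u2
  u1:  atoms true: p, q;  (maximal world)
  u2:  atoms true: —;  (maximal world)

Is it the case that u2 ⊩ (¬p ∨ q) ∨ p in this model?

Yes

u2 ⊩ (¬p ∨ q) ∨ p via the disjunct ¬p ∨ q.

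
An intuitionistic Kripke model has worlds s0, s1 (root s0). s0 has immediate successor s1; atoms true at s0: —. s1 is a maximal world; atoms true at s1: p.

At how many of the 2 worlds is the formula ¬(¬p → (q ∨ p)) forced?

s0: does not force it — s0 ⊮ ¬(¬p → (q ∨ p)) since s0 is accessible from s0 and s0 ⊩ ¬p → (q ∨ p).
s1: does not force it.
Worlds forcing the formula: { }.

0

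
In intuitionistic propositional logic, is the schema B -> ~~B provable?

This is double-negation introduction, which is intuitionistically derivable.
If a world forces B then every accessible world forces B (persistence), so none forces ~B; hence ~~B.

Yes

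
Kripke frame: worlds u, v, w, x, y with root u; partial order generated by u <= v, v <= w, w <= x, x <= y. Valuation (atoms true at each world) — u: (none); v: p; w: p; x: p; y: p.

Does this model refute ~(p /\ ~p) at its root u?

No

u ||- ~(p /\ ~p): no world accessible from u forces p /\ ~p.
So the root u forces ~(p /\ ~p); the model is not a countermodel.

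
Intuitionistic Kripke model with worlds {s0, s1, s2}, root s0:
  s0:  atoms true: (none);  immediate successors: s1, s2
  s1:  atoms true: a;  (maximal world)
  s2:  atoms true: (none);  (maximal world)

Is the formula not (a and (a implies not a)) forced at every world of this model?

Yes

s0 forces not (a and (a implies not a)): no world accessible from s0 forces a and (a implies not a).
Since the root s0 forces not (a and (a implies not a)) and forcing is persistent (monotone upward), every world forces it.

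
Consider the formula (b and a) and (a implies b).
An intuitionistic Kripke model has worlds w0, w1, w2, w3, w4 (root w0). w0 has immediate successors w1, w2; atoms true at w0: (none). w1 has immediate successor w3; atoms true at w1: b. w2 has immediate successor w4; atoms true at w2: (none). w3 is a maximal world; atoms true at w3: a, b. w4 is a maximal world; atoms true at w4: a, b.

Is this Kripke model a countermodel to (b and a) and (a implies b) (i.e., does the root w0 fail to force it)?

Yes

w0 does not force (b and a) and (a implies b) since w0 fails b and a.
So the root w0 does not force (b and a) and (a implies b); the model is a countermodel.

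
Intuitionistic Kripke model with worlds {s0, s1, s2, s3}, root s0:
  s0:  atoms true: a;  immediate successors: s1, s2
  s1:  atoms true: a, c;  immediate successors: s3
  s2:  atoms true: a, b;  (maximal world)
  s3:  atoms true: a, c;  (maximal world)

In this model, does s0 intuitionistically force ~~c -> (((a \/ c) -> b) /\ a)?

No

s0 ||-/- ~~c -> (((a \/ c) -> b) /\ a): at the accessible world s1, s1 ||- ~~c but s1 ||-/- ((a \/ c) -> b) /\ a.
s1 ||-/- ((a \/ c) -> b) /\ a since s1 fails (a \/ c) -> b.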